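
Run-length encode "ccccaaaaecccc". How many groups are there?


Input: ccccaaaaecccc
Scanning for consecutive runs:
  Group 1: 'c' x 4 (positions 0-3)
  Group 2: 'a' x 4 (positions 4-7)
  Group 3: 'e' x 1 (positions 8-8)
  Group 4: 'c' x 4 (positions 9-12)
Total groups: 4

4


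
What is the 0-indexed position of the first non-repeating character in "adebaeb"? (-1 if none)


Input: adebaeb
Character frequencies:
  'a': 2
  'b': 2
  'd': 1
  'e': 2
Scanning left to right for freq == 1:
  Position 0 ('a'): freq=2, skip
  Position 1 ('d'): unique! => answer = 1

1


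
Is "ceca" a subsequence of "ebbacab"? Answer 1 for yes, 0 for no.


Check if "ceca" is a subsequence of "ebbacab"
Greedy scan:
  Position 0 ('e'): no match needed
  Position 1 ('b'): no match needed
  Position 2 ('b'): no match needed
  Position 3 ('a'): no match needed
  Position 4 ('c'): matches sub[0] = 'c'
  Position 5 ('a'): no match needed
  Position 6 ('b'): no match needed
Only matched 1/4 characters => not a subsequence

0


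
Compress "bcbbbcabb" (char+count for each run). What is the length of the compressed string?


Input: bcbbbcabb
Runs:
  'b' x 1 => "b1"
  'c' x 1 => "c1"
  'b' x 3 => "b3"
  'c' x 1 => "c1"
  'a' x 1 => "a1"
  'b' x 2 => "b2"
Compressed: "b1c1b3c1a1b2"
Compressed length: 12

12


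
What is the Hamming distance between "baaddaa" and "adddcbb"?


Comparing "baaddaa" and "adddcbb" position by position:
  Position 0: 'b' vs 'a' => differ
  Position 1: 'a' vs 'd' => differ
  Position 2: 'a' vs 'd' => differ
  Position 3: 'd' vs 'd' => same
  Position 4: 'd' vs 'c' => differ
  Position 5: 'a' vs 'b' => differ
  Position 6: 'a' vs 'b' => differ
Total differences (Hamming distance): 6

6


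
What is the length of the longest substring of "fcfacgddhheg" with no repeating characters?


Input: "fcfacgddhheg"
Sliding window (track last position of each char):
  Position 0 ('f'): window [0,0] length 1 -- new best
  Position 1 ('c'): window [0,1] length 2 -- new best
  Position 2 ('f'): repeat (last at 0), move window start to 1
  Position 2 ('f'): window [1,2] length 2
  Position 3 ('a'): window [1,3] length 3 -- new best
  Position 4 ('c'): repeat (last at 1), move window start to 2
  Position 4 ('c'): window [2,4] length 3
  Position 5 ('g'): window [2,5] length 4 -- new best
  Position 6 ('d'): window [2,6] length 5 -- new best
  Position 7 ('d'): repeat (last at 6), move window start to 7
  Position 7 ('d'): window [7,7] length 1
  Position 8 ('h'): window [7,8] length 2
  Position 9 ('h'): repeat (last at 8), move window start to 9
  Position 9 ('h'): window [9,9] length 1
  Position 10 ('e'): window [9,10] length 2
  Position 11 ('g'): window [9,11] length 3
Longest substring with no repeats: "facgd" with length 5

5


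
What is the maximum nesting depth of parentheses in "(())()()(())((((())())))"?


Input: "(())()()(())((((())())))"
Tracking depth:
  Position 0 '(': depth becomes 1
  Position 1 '(': depth becomes 2
  Position 2 ')': depth becomes 1
  Position 3 ')': depth becomes 0
  Position 4 '(': depth becomes 1
  Position 5 ')': depth becomes 0
  Position 6 '(': depth becomes 1
  Position 7 ')': depth becomes 0
  Position 8 '(': depth becomes 1
  Position 9 '(': depth becomes 2
  Position 10 ')': depth becomes 1
  Position 11 ')': depth becomes 0
  Position 12 '(': depth becomes 1
  Position 13 '(': depth becomes 2
  Position 14 '(': depth becomes 3
  Position 15 '(': depth becomes 4
  Position 16 '(': depth becomes 5
  Position 17 ')': depth becomes 4
  Position 18 ')': depth becomes 3
  Position 19 '(': depth becomes 4
  Position 20 ')': depth becomes 3
  Position 21 ')': depth becomes 2
  Position 22 ')': depth becomes 1
  Position 23 ')': depth becomes 0
Maximum depth reached: 5

5


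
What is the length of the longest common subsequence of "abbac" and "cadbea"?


LCS of "abbac" and "cadbea"
DP table:
           c    a    d    b    e    a
      0    0    0    0    0    0    0
  a   0    0    1    1    1    1    1
  b   0    0    1    1    2    2    2
  b   0    0    1    1    2    2    2
  a   0    0    1    1    2    2    3
  c   0    1    1    1    2    2    3
LCS length = dp[5][6] = 3

3


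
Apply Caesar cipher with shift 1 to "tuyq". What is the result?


Caesar cipher: shift "tuyq" by 1
  't' (pos 19) + 1 = pos 20 = 'u'
  'u' (pos 20) + 1 = pos 21 = 'v'
  'y' (pos 24) + 1 = pos 25 = 'z'
  'q' (pos 16) + 1 = pos 17 = 'r'
Result: uvzr

uvzr


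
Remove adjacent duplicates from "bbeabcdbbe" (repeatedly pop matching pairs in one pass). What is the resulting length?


Input: bbeabcdbbe
Stack-based adjacent duplicate removal:
  Read 'b': push. Stack: b
  Read 'b': matches stack top 'b' => pop. Stack: (empty)
  Read 'e': push. Stack: e
  Read 'a': push. Stack: ea
  Read 'b': push. Stack: eab
  Read 'c': push. Stack: eabc
  Read 'd': push. Stack: eabcd
  Read 'b': push. Stack: eabcdb
  Read 'b': matches stack top 'b' => pop. Stack: eabcd
  Read 'e': push. Stack: eabcde
Final stack: "eabcde" (length 6)

6


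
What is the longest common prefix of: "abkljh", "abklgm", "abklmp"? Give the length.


Words: abkljh, abklgm, abklmp
  Position 0: all 'a' => match
  Position 1: all 'b' => match
  Position 2: all 'k' => match
  Position 3: all 'l' => match
  Position 4: ('j', 'g', 'm') => mismatch, stop
LCP = "abkl" (length 4)

4


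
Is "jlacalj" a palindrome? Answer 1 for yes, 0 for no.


Input: jlacalj
Reversed: jlacalj
  Compare pos 0 ('j') with pos 6 ('j'): match
  Compare pos 1 ('l') with pos 5 ('l'): match
  Compare pos 2 ('a') with pos 4 ('a'): match
Result: palindrome

1


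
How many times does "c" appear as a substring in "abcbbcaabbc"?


Searching for "c" in "abcbbcaabbc"
Scanning each position:
  Position 0: "a" => no
  Position 1: "b" => no
  Position 2: "c" => MATCH
  Position 3: "b" => no
  Position 4: "b" => no
  Position 5: "c" => MATCH
  Position 6: "a" => no
  Position 7: "a" => no
  Position 8: "b" => no
  Position 9: "b" => no
  Position 10: "c" => MATCH
Total occurrences: 3

3


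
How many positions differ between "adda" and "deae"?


Comparing "adda" and "deae" position by position:
  Position 0: 'a' vs 'd' => DIFFER
  Position 1: 'd' vs 'e' => DIFFER
  Position 2: 'd' vs 'a' => DIFFER
  Position 3: 'a' vs 'e' => DIFFER
Positions that differ: 4

4


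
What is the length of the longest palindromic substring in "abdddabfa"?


Input: "abdddabfa"
Checking substrings for palindromes:
  [2:5] "ddd" (len 3) => palindrome
  [2:4] "dd" (len 2) => palindrome
  [3:5] "dd" (len 2) => palindrome
Longest palindromic substring: "ddd" with length 3

3


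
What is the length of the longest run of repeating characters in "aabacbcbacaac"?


Input: "aabacbcbacaac"
Scanning for longest run:
  Position 1 ('a'): continues run of 'a', length=2
  Position 2 ('b'): new char, reset run to 1
  Position 3 ('a'): new char, reset run to 1
  Position 4 ('c'): new char, reset run to 1
  Position 5 ('b'): new char, reset run to 1
  Position 6 ('c'): new char, reset run to 1
  Position 7 ('b'): new char, reset run to 1
  Position 8 ('a'): new char, reset run to 1
  Position 9 ('c'): new char, reset run to 1
  Position 10 ('a'): new char, reset run to 1
  Position 11 ('a'): continues run of 'a', length=2
  Position 12 ('c'): new char, reset run to 1
Longest run: 'a' with length 2

2


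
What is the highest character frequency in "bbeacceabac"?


Input: bbeacceabac
Character counts:
  'a': 3
  'b': 3
  'c': 3
  'e': 2
Maximum frequency: 3

3


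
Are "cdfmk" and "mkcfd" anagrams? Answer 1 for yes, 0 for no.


Strings: "cdfmk", "mkcfd"
Sorted first:  cdfkm
Sorted second: cdfkm
Sorted forms match => anagrams

1


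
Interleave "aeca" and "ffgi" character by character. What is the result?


Interleaving "aeca" and "ffgi":
  Position 0: 'a' from first, 'f' from second => "af"
  Position 1: 'e' from first, 'f' from second => "ef"
  Position 2: 'c' from first, 'g' from second => "cg"
  Position 3: 'a' from first, 'i' from second => "ai"
Result: afefcgai

afefcgai


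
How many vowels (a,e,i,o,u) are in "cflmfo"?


Input: cflmfo
Checking each character:
  'c' at position 0: consonant
  'f' at position 1: consonant
  'l' at position 2: consonant
  'm' at position 3: consonant
  'f' at position 4: consonant
  'o' at position 5: vowel (running total: 1)
Total vowels: 1

1


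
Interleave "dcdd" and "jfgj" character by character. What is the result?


Interleaving "dcdd" and "jfgj":
  Position 0: 'd' from first, 'j' from second => "dj"
  Position 1: 'c' from first, 'f' from second => "cf"
  Position 2: 'd' from first, 'g' from second => "dg"
  Position 3: 'd' from first, 'j' from second => "dj"
Result: djcfdgdj

djcfdgdj


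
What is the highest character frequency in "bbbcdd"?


Input: bbbcdd
Character counts:
  'b': 3
  'c': 1
  'd': 2
Maximum frequency: 3

3


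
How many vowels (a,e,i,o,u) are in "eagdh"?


Input: eagdh
Checking each character:
  'e' at position 0: vowel (running total: 1)
  'a' at position 1: vowel (running total: 2)
  'g' at position 2: consonant
  'd' at position 3: consonant
  'h' at position 4: consonant
Total vowels: 2

2


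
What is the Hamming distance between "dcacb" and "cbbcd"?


Comparing "dcacb" and "cbbcd" position by position:
  Position 0: 'd' vs 'c' => differ
  Position 1: 'c' vs 'b' => differ
  Position 2: 'a' vs 'b' => differ
  Position 3: 'c' vs 'c' => same
  Position 4: 'b' vs 'd' => differ
Total differences (Hamming distance): 4

4


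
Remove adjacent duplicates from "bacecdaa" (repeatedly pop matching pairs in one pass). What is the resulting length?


Input: bacecdaa
Stack-based adjacent duplicate removal:
  Read 'b': push. Stack: b
  Read 'a': push. Stack: ba
  Read 'c': push. Stack: bac
  Read 'e': push. Stack: bace
  Read 'c': push. Stack: bacec
  Read 'd': push. Stack: bacecd
  Read 'a': push. Stack: bacecda
  Read 'a': matches stack top 'a' => pop. Stack: bacecd
Final stack: "bacecd" (length 6)

6


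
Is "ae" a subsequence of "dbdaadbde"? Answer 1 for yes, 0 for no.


Check if "ae" is a subsequence of "dbdaadbde"
Greedy scan:
  Position 0 ('d'): no match needed
  Position 1 ('b'): no match needed
  Position 2 ('d'): no match needed
  Position 3 ('a'): matches sub[0] = 'a'
  Position 4 ('a'): no match needed
  Position 5 ('d'): no match needed
  Position 6 ('b'): no match needed
  Position 7 ('d'): no match needed
  Position 8 ('e'): matches sub[1] = 'e'
All 2 characters matched => is a subsequence

1


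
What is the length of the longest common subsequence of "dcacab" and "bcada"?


LCS of "dcacab" and "bcada"
DP table:
           b    c    a    d    a
      0    0    0    0    0    0
  d   0    0    0    0    1    1
  c   0    0    1    1    1    1
  a   0    0    1    2    2    2
  c   0    0    1    2    2    2
  a   0    0    1    2    2    3
  b   0    1    1    2    2    3
LCS length = dp[6][5] = 3

3


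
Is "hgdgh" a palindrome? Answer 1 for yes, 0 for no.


Input: hgdgh
Reversed: hgdgh
  Compare pos 0 ('h') with pos 4 ('h'): match
  Compare pos 1 ('g') with pos 3 ('g'): match
Result: palindrome

1


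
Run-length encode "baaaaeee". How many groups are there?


Input: baaaaeee
Scanning for consecutive runs:
  Group 1: 'b' x 1 (positions 0-0)
  Group 2: 'a' x 4 (positions 1-4)
  Group 3: 'e' x 3 (positions 5-7)
Total groups: 3

3


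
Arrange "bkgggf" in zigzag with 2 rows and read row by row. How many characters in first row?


Zigzag "bkgggf" into 2 rows:
Placing characters:
  'b' => row 0
  'k' => row 1
  'g' => row 0
  'g' => row 1
  'g' => row 0
  'f' => row 1
Rows:
  Row 0: "bgg"
  Row 1: "kgf"
First row length: 3

3


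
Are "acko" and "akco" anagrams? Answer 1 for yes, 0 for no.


Strings: "acko", "akco"
Sorted first:  acko
Sorted second: acko
Sorted forms match => anagrams

1


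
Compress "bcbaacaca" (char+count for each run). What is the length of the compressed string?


Input: bcbaacaca
Runs:
  'b' x 1 => "b1"
  'c' x 1 => "c1"
  'b' x 1 => "b1"
  'a' x 2 => "a2"
  'c' x 1 => "c1"
  'a' x 1 => "a1"
  'c' x 1 => "c1"
  'a' x 1 => "a1"
Compressed: "b1c1b1a2c1a1c1a1"
Compressed length: 16

16


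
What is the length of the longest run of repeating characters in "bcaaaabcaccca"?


Input: "bcaaaabcaccca"
Scanning for longest run:
  Position 1 ('c'): new char, reset run to 1
  Position 2 ('a'): new char, reset run to 1
  Position 3 ('a'): continues run of 'a', length=2
  Position 4 ('a'): continues run of 'a', length=3
  Position 5 ('a'): continues run of 'a', length=4
  Position 6 ('b'): new char, reset run to 1
  Position 7 ('c'): new char, reset run to 1
  Position 8 ('a'): new char, reset run to 1
  Position 9 ('c'): new char, reset run to 1
  Position 10 ('c'): continues run of 'c', length=2
  Position 11 ('c'): continues run of 'c', length=3
  Position 12 ('a'): new char, reset run to 1
Longest run: 'a' with length 4

4


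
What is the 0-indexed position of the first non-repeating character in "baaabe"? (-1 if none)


Input: baaabe
Character frequencies:
  'a': 3
  'b': 2
  'e': 1
Scanning left to right for freq == 1:
  Position 0 ('b'): freq=2, skip
  Position 1 ('a'): freq=3, skip
  Position 2 ('a'): freq=3, skip
  Position 3 ('a'): freq=3, skip
  Position 4 ('b'): freq=2, skip
  Position 5 ('e'): unique! => answer = 5

5


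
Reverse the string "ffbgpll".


Input: ffbgpll
Reading characters right to left:
  Position 6: 'l'
  Position 5: 'l'
  Position 4: 'p'
  Position 3: 'g'
  Position 2: 'b'
  Position 1: 'f'
  Position 0: 'f'
Reversed: llpgbff

llpgbff


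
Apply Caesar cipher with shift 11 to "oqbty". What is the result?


Caesar cipher: shift "oqbty" by 11
  'o' (pos 14) + 11 = pos 25 = 'z'
  'q' (pos 16) + 11 = pos 1 = 'b'
  'b' (pos 1) + 11 = pos 12 = 'm'
  't' (pos 19) + 11 = pos 4 = 'e'
  'y' (pos 24) + 11 = pos 9 = 'j'
Result: zbmej

zbmej


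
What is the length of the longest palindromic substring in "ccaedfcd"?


Input: "ccaedfcd"
Checking substrings for palindromes:
  [0:2] "cc" (len 2) => palindrome
Longest palindromic substring: "cc" with length 2

2


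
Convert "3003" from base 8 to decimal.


Input: "3003" in base 8
Positional expansion:
  Digit '3' (value 3) x 8^3 = 1536
  Digit '0' (value 0) x 8^2 = 0
  Digit '0' (value 0) x 8^1 = 0
  Digit '3' (value 3) x 8^0 = 3
Sum = 1539

1539


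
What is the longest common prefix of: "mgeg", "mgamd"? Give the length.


Words: mgeg, mgamd
  Position 0: all 'm' => match
  Position 1: all 'g' => match
  Position 2: ('e', 'a') => mismatch, stop
LCP = "mg" (length 2)

2


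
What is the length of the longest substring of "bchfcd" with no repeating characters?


Input: "bchfcd"
Sliding window (track last position of each char):
  Position 0 ('b'): window [0,0] length 1 -- new best
  Position 1 ('c'): window [0,1] length 2 -- new best
  Position 2 ('h'): window [0,2] length 3 -- new best
  Position 3 ('f'): window [0,3] length 4 -- new best
  Position 4 ('c'): repeat (last at 1), move window start to 2
  Position 4 ('c'): window [2,4] length 3
  Position 5 ('d'): window [2,5] length 4
Longest substring with no repeats: "bchf" with length 4

4


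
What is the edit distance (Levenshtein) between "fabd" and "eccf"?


Computing edit distance: "fabd" -> "eccf"
DP table:
           e    c    c    f
      0    1    2    3    4
  f   1    1    2    3    3
  a   2    2    2    3    4
  b   3    3    3    3    4
  d   4    4    4    4    4
Edit distance = dp[4][4] = 4

4


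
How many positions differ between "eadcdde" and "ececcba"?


Comparing "eadcdde" and "ececcba" position by position:
  Position 0: 'e' vs 'e' => same
  Position 1: 'a' vs 'c' => DIFFER
  Position 2: 'd' vs 'e' => DIFFER
  Position 3: 'c' vs 'c' => same
  Position 4: 'd' vs 'c' => DIFFER
  Position 5: 'd' vs 'b' => DIFFER
  Position 6: 'e' vs 'a' => DIFFER
Positions that differ: 5

5


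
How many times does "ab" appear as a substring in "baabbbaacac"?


Searching for "ab" in "baabbbaacac"
Scanning each position:
  Position 0: "ba" => no
  Position 1: "aa" => no
  Position 2: "ab" => MATCH
  Position 3: "bb" => no
  Position 4: "bb" => no
  Position 5: "ba" => no
  Position 6: "aa" => no
  Position 7: "ac" => no
  Position 8: "ca" => no
  Position 9: "ac" => no
Total occurrences: 1

1


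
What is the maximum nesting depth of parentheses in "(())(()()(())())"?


Input: "(())(()()(())())"
Tracking depth:
  Position 0 '(': depth becomes 1
  Position 1 '(': depth becomes 2
  Position 2 ')': depth becomes 1
  Position 3 ')': depth becomes 0
  Position 4 '(': depth becomes 1
  Position 5 '(': depth becomes 2
  Position 6 ')': depth becomes 1
  Position 7 '(': depth becomes 2
  Position 8 ')': depth becomes 1
  Position 9 '(': depth becomes 2
  Position 10 '(': depth becomes 3
  Position 11 ')': depth becomes 2
  Position 12 ')': depth becomes 1
  Position 13 '(': depth becomes 2
  Position 14 ')': depth becomes 1
  Position 15 ')': depth becomes 0
Maximum depth reached: 3

3


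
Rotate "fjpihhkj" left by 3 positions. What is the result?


Input: "fjpihhkj", rotate left by 3
First 3 characters: "fjp"
Remaining characters: "ihhkj"
Concatenate remaining + first: "ihhkj" + "fjp" = "ihhkjfjp"

ihhkjfjp


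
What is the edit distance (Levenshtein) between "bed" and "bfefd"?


Computing edit distance: "bed" -> "bfefd"
DP table:
           b    f    e    f    d
      0    1    2    3    4    5
  b   1    0    1    2    3    4
  e   2    1    1    1    2    3
  d   3    2    2    2    2    2
Edit distance = dp[3][5] = 2

2


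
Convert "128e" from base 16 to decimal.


Input: "128e" in base 16
Positional expansion:
  Digit '1' (value 1) x 16^3 = 4096
  Digit '2' (value 2) x 16^2 = 512
  Digit '8' (value 8) x 16^1 = 128
  Digit 'e' (value 14) x 16^0 = 14
Sum = 4750

4750


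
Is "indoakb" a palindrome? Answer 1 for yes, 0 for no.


Input: indoakb
Reversed: bkaodni
  Compare pos 0 ('i') with pos 6 ('b'): MISMATCH
  Compare pos 1 ('n') with pos 5 ('k'): MISMATCH
  Compare pos 2 ('d') with pos 4 ('a'): MISMATCH
Result: not a palindrome

0


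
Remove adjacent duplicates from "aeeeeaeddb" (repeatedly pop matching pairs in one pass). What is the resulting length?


Input: aeeeeaeddb
Stack-based adjacent duplicate removal:
  Read 'a': push. Stack: a
  Read 'e': push. Stack: ae
  Read 'e': matches stack top 'e' => pop. Stack: a
  Read 'e': push. Stack: ae
  Read 'e': matches stack top 'e' => pop. Stack: a
  Read 'a': matches stack top 'a' => pop. Stack: (empty)
  Read 'e': push. Stack: e
  Read 'd': push. Stack: ed
  Read 'd': matches stack top 'd' => pop. Stack: e
  Read 'b': push. Stack: eb
Final stack: "eb" (length 2)

2


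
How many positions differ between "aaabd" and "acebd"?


Comparing "aaabd" and "acebd" position by position:
  Position 0: 'a' vs 'a' => same
  Position 1: 'a' vs 'c' => DIFFER
  Position 2: 'a' vs 'e' => DIFFER
  Position 3: 'b' vs 'b' => same
  Position 4: 'd' vs 'd' => same
Positions that differ: 2

2


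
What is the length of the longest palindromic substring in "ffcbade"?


Input: "ffcbade"
Checking substrings for palindromes:
  [0:2] "ff" (len 2) => palindrome
Longest palindromic substring: "ff" with length 2

2


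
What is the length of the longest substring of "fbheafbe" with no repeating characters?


Input: "fbheafbe"
Sliding window (track last position of each char):
  Position 0 ('f'): window [0,0] length 1 -- new best
  Position 1 ('b'): window [0,1] length 2 -- new best
  Position 2 ('h'): window [0,2] length 3 -- new best
  Position 3 ('e'): window [0,3] length 4 -- new best
  Position 4 ('a'): window [0,4] length 5 -- new best
  Position 5 ('f'): repeat (last at 0), move window start to 1
  Position 5 ('f'): window [1,5] length 5
  Position 6 ('b'): repeat (last at 1), move window start to 2
  Position 6 ('b'): window [2,6] length 5
  Position 7 ('e'): repeat (last at 3), move window start to 4
  Position 7 ('e'): window [4,7] length 4
Longest substring with no repeats: "fbhea" with length 5

5


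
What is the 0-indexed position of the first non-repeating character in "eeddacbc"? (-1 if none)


Input: eeddacbc
Character frequencies:
  'a': 1
  'b': 1
  'c': 2
  'd': 2
  'e': 2
Scanning left to right for freq == 1:
  Position 0 ('e'): freq=2, skip
  Position 1 ('e'): freq=2, skip
  Position 2 ('d'): freq=2, skip
  Position 3 ('d'): freq=2, skip
  Position 4 ('a'): unique! => answer = 4

4


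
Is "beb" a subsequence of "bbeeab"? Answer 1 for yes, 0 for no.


Check if "beb" is a subsequence of "bbeeab"
Greedy scan:
  Position 0 ('b'): matches sub[0] = 'b'
  Position 1 ('b'): no match needed
  Position 2 ('e'): matches sub[1] = 'e'
  Position 3 ('e'): no match needed
  Position 4 ('a'): no match needed
  Position 5 ('b'): matches sub[2] = 'b'
All 3 characters matched => is a subsequence

1


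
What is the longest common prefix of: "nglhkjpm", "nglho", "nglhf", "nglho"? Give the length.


Words: nglhkjpm, nglho, nglhf, nglho
  Position 0: all 'n' => match
  Position 1: all 'g' => match
  Position 2: all 'l' => match
  Position 3: all 'h' => match
  Position 4: ('k', 'o', 'f', 'o') => mismatch, stop
LCP = "nglh" (length 4)

4


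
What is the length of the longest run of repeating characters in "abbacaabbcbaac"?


Input: "abbacaabbcbaac"
Scanning for longest run:
  Position 1 ('b'): new char, reset run to 1
  Position 2 ('b'): continues run of 'b', length=2
  Position 3 ('a'): new char, reset run to 1
  Position 4 ('c'): new char, reset run to 1
  Position 5 ('a'): new char, reset run to 1
  Position 6 ('a'): continues run of 'a', length=2
  Position 7 ('b'): new char, reset run to 1
  Position 8 ('b'): continues run of 'b', length=2
  Position 9 ('c'): new char, reset run to 1
  Position 10 ('b'): new char, reset run to 1
  Position 11 ('a'): new char, reset run to 1
  Position 12 ('a'): continues run of 'a', length=2
  Position 13 ('c'): new char, reset run to 1
Longest run: 'b' with length 2

2


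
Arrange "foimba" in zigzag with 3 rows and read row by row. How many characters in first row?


Zigzag "foimba" into 3 rows:
Placing characters:
  'f' => row 0
  'o' => row 1
  'i' => row 2
  'm' => row 1
  'b' => row 0
  'a' => row 1
Rows:
  Row 0: "fb"
  Row 1: "oma"
  Row 2: "i"
First row length: 2

2


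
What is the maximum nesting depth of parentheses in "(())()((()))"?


Input: "(())()((()))"
Tracking depth:
  Position 0 '(': depth becomes 1
  Position 1 '(': depth becomes 2
  Position 2 ')': depth becomes 1
  Position 3 ')': depth becomes 0
  Position 4 '(': depth becomes 1
  Position 5 ')': depth becomes 0
  Position 6 '(': depth becomes 1
  Position 7 '(': depth becomes 2
  Position 8 '(': depth becomes 3
  Position 9 ')': depth becomes 2
  Position 10 ')': depth becomes 1
  Position 11 ')': depth becomes 0
Maximum depth reached: 3

3


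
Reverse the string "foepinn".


Input: foepinn
Reading characters right to left:
  Position 6: 'n'
  Position 5: 'n'
  Position 4: 'i'
  Position 3: 'p'
  Position 2: 'e'
  Position 1: 'o'
  Position 0: 'f'
Reversed: nnipeof

nnipeof


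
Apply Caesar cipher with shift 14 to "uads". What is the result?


Caesar cipher: shift "uads" by 14
  'u' (pos 20) + 14 = pos 8 = 'i'
  'a' (pos 0) + 14 = pos 14 = 'o'
  'd' (pos 3) + 14 = pos 17 = 'r'
  's' (pos 18) + 14 = pos 6 = 'g'
Result: iorg

iorg


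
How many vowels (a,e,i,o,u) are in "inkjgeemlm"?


Input: inkjgeemlm
Checking each character:
  'i' at position 0: vowel (running total: 1)
  'n' at position 1: consonant
  'k' at position 2: consonant
  'j' at position 3: consonant
  'g' at position 4: consonant
  'e' at position 5: vowel (running total: 2)
  'e' at position 6: vowel (running total: 3)
  'm' at position 7: consonant
  'l' at position 8: consonant
  'm' at position 9: consonant
Total vowels: 3

3


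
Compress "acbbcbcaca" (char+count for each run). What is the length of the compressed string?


Input: acbbcbcaca
Runs:
  'a' x 1 => "a1"
  'c' x 1 => "c1"
  'b' x 2 => "b2"
  'c' x 1 => "c1"
  'b' x 1 => "b1"
  'c' x 1 => "c1"
  'a' x 1 => "a1"
  'c' x 1 => "c1"
  'a' x 1 => "a1"
Compressed: "a1c1b2c1b1c1a1c1a1"
Compressed length: 18

18


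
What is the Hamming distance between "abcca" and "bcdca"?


Comparing "abcca" and "bcdca" position by position:
  Position 0: 'a' vs 'b' => differ
  Position 1: 'b' vs 'c' => differ
  Position 2: 'c' vs 'd' => differ
  Position 3: 'c' vs 'c' => same
  Position 4: 'a' vs 'a' => same
Total differences (Hamming distance): 3

3


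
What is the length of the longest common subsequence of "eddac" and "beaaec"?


LCS of "eddac" and "beaaec"
DP table:
           b    e    a    a    e    c
      0    0    0    0    0    0    0
  e   0    0    1    1    1    1    1
  d   0    0    1    1    1    1    1
  d   0    0    1    1    1    1    1
  a   0    0    1    2    2    2    2
  c   0    0    1    2    2    2    3
LCS length = dp[5][6] = 3

3


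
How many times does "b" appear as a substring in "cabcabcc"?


Searching for "b" in "cabcabcc"
Scanning each position:
  Position 0: "c" => no
  Position 1: "a" => no
  Position 2: "b" => MATCH
  Position 3: "c" => no
  Position 4: "a" => no
  Position 5: "b" => MATCH
  Position 6: "c" => no
  Position 7: "c" => no
Total occurrences: 2

2


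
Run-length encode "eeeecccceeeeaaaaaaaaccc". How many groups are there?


Input: eeeecccceeeeaaaaaaaaccc
Scanning for consecutive runs:
  Group 1: 'e' x 4 (positions 0-3)
  Group 2: 'c' x 4 (positions 4-7)
  Group 3: 'e' x 4 (positions 8-11)
  Group 4: 'a' x 8 (positions 12-19)
  Group 5: 'c' x 3 (positions 20-22)
Total groups: 5

5


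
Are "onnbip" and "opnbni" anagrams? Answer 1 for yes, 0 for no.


Strings: "onnbip", "opnbni"
Sorted first:  binnop
Sorted second: binnop
Sorted forms match => anagrams

1


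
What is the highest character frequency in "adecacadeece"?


Input: adecacadeece
Character counts:
  'a': 3
  'c': 3
  'd': 2
  'e': 4
Maximum frequency: 4

4


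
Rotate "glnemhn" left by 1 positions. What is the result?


Input: "glnemhn", rotate left by 1
First 1 characters: "g"
Remaining characters: "lnemhn"
Concatenate remaining + first: "lnemhn" + "g" = "lnemhng"

lnemhng


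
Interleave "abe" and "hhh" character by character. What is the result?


Interleaving "abe" and "hhh":
  Position 0: 'a' from first, 'h' from second => "ah"
  Position 1: 'b' from first, 'h' from second => "bh"
  Position 2: 'e' from first, 'h' from second => "eh"
Result: ahbheh

ahbheh


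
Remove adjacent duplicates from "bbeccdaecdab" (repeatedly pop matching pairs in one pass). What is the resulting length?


Input: bbeccdaecdab
Stack-based adjacent duplicate removal:
  Read 'b': push. Stack: b
  Read 'b': matches stack top 'b' => pop. Stack: (empty)
  Read 'e': push. Stack: e
  Read 'c': push. Stack: ec
  Read 'c': matches stack top 'c' => pop. Stack: e
  Read 'd': push. Stack: ed
  Read 'a': push. Stack: eda
  Read 'e': push. Stack: edae
  Read 'c': push. Stack: edaec
  Read 'd': push. Stack: edaecd
  Read 'a': push. Stack: edaecda
  Read 'b': push. Stack: edaecdab
Final stack: "edaecdab" (length 8)

8


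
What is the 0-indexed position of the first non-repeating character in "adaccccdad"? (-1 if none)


Input: adaccccdad
Character frequencies:
  'a': 3
  'c': 4
  'd': 3
Scanning left to right for freq == 1:
  Position 0 ('a'): freq=3, skip
  Position 1 ('d'): freq=3, skip
  Position 2 ('a'): freq=3, skip
  Position 3 ('c'): freq=4, skip
  Position 4 ('c'): freq=4, skip
  Position 5 ('c'): freq=4, skip
  Position 6 ('c'): freq=4, skip
  Position 7 ('d'): freq=3, skip
  Position 8 ('a'): freq=3, skip
  Position 9 ('d'): freq=3, skip
  No unique character found => answer = -1

-1


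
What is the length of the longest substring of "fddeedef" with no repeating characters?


Input: "fddeedef"
Sliding window (track last position of each char):
  Position 0 ('f'): window [0,0] length 1 -- new best
  Position 1 ('d'): window [0,1] length 2 -- new best
  Position 2 ('d'): repeat (last at 1), move window start to 2
  Position 2 ('d'): window [2,2] length 1
  Position 3 ('e'): window [2,3] length 2
  Position 4 ('e'): repeat (last at 3), move window start to 4
  Position 4 ('e'): window [4,4] length 1
  Position 5 ('d'): window [4,5] length 2
  Position 6 ('e'): repeat (last at 4), move window start to 5
  Position 6 ('e'): window [5,6] length 2
  Position 7 ('f'): window [5,7] length 3 -- new best
Longest substring with no repeats: "def" with length 3

3


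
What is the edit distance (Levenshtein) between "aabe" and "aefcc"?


Computing edit distance: "aabe" -> "aefcc"
DP table:
           a    e    f    c    c
      0    1    2    3    4    5
  a   1    0    1    2    3    4
  a   2    1    1    2    3    4
  b   3    2    2    2    3    4
  e   4    3    2    3    3    4
Edit distance = dp[4][5] = 4

4


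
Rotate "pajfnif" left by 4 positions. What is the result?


Input: "pajfnif", rotate left by 4
First 4 characters: "pajf"
Remaining characters: "nif"
Concatenate remaining + first: "nif" + "pajf" = "nifpajf"

nifpajf


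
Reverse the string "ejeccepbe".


Input: ejeccepbe
Reading characters right to left:
  Position 8: 'e'
  Position 7: 'b'
  Position 6: 'p'
  Position 5: 'e'
  Position 4: 'c'
  Position 3: 'c'
  Position 2: 'e'
  Position 1: 'j'
  Position 0: 'e'
Reversed: ebpecceje

ebpecceje


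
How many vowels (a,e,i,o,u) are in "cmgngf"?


Input: cmgngf
Checking each character:
  'c' at position 0: consonant
  'm' at position 1: consonant
  'g' at position 2: consonant
  'n' at position 3: consonant
  'g' at position 4: consonant
  'f' at position 5: consonant
Total vowels: 0

0


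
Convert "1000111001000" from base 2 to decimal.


Input: "1000111001000" in base 2
Positional expansion:
  Digit '1' (value 1) x 2^12 = 4096
  Digit '0' (value 0) x 2^11 = 0
  Digit '0' (value 0) x 2^10 = 0
  Digit '0' (value 0) x 2^9 = 0
  Digit '1' (value 1) x 2^8 = 256
  Digit '1' (value 1) x 2^7 = 128
  Digit '1' (value 1) x 2^6 = 64
  Digit '0' (value 0) x 2^5 = 0
  Digit '0' (value 0) x 2^4 = 0
  Digit '1' (value 1) x 2^3 = 8
  Digit '0' (value 0) x 2^2 = 0
  Digit '0' (value 0) x 2^1 = 0
  Digit '0' (value 0) x 2^0 = 0
Sum = 4552

4552


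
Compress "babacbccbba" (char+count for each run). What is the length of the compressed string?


Input: babacbccbba
Runs:
  'b' x 1 => "b1"
  'a' x 1 => "a1"
  'b' x 1 => "b1"
  'a' x 1 => "a1"
  'c' x 1 => "c1"
  'b' x 1 => "b1"
  'c' x 2 => "c2"
  'b' x 2 => "b2"
  'a' x 1 => "a1"
Compressed: "b1a1b1a1c1b1c2b2a1"
Compressed length: 18

18


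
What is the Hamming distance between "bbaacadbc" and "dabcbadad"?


Comparing "bbaacadbc" and "dabcbadad" position by position:
  Position 0: 'b' vs 'd' => differ
  Position 1: 'b' vs 'a' => differ
  Position 2: 'a' vs 'b' => differ
  Position 3: 'a' vs 'c' => differ
  Position 4: 'c' vs 'b' => differ
  Position 5: 'a' vs 'a' => same
  Position 6: 'd' vs 'd' => same
  Position 7: 'b' vs 'a' => differ
  Position 8: 'c' vs 'd' => differ
Total differences (Hamming distance): 7

7


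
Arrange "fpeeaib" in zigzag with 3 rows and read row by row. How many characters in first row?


Zigzag "fpeeaib" into 3 rows:
Placing characters:
  'f' => row 0
  'p' => row 1
  'e' => row 2
  'e' => row 1
  'a' => row 0
  'i' => row 1
  'b' => row 2
Rows:
  Row 0: "fa"
  Row 1: "pei"
  Row 2: "eb"
First row length: 2

2


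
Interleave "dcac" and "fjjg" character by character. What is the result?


Interleaving "dcac" and "fjjg":
  Position 0: 'd' from first, 'f' from second => "df"
  Position 1: 'c' from first, 'j' from second => "cj"
  Position 2: 'a' from first, 'j' from second => "aj"
  Position 3: 'c' from first, 'g' from second => "cg"
Result: dfcjajcg

dfcjajcg


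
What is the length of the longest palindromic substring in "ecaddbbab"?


Input: "ecaddbbab"
Checking substrings for palindromes:
  [6:9] "bab" (len 3) => palindrome
  [3:5] "dd" (len 2) => palindrome
  [5:7] "bb" (len 2) => palindrome
Longest palindromic substring: "bab" with length 3

3


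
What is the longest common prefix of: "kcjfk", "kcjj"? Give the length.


Words: kcjfk, kcjj
  Position 0: all 'k' => match
  Position 1: all 'c' => match
  Position 2: all 'j' => match
  Position 3: ('f', 'j') => mismatch, stop
LCP = "kcj" (length 3)

3


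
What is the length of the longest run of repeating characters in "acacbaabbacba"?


Input: "acacbaabbacba"
Scanning for longest run:
  Position 1 ('c'): new char, reset run to 1
  Position 2 ('a'): new char, reset run to 1
  Position 3 ('c'): new char, reset run to 1
  Position 4 ('b'): new char, reset run to 1
  Position 5 ('a'): new char, reset run to 1
  Position 6 ('a'): continues run of 'a', length=2
  Position 7 ('b'): new char, reset run to 1
  Position 8 ('b'): continues run of 'b', length=2
  Position 9 ('a'): new char, reset run to 1
  Position 10 ('c'): new char, reset run to 1
  Position 11 ('b'): new char, reset run to 1
  Position 12 ('a'): new char, reset run to 1
Longest run: 'a' with length 2

2


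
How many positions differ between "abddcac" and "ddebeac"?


Comparing "abddcac" and "ddebeac" position by position:
  Position 0: 'a' vs 'd' => DIFFER
  Position 1: 'b' vs 'd' => DIFFER
  Position 2: 'd' vs 'e' => DIFFER
  Position 3: 'd' vs 'b' => DIFFER
  Position 4: 'c' vs 'e' => DIFFER
  Position 5: 'a' vs 'a' => same
  Position 6: 'c' vs 'c' => same
Positions that differ: 5

5


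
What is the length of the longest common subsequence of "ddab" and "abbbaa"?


LCS of "ddab" and "abbbaa"
DP table:
           a    b    b    b    a    a
      0    0    0    0    0    0    0
  d   0    0    0    0    0    0    0
  d   0    0    0    0    0    0    0
  a   0    1    1    1    1    1    1
  b   0    1    2    2    2    2    2
LCS length = dp[4][6] = 2

2


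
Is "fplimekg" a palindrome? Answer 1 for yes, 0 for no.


Input: fplimekg
Reversed: gkemilpf
  Compare pos 0 ('f') with pos 7 ('g'): MISMATCH
  Compare pos 1 ('p') with pos 6 ('k'): MISMATCH
  Compare pos 2 ('l') with pos 5 ('e'): MISMATCH
  Compare pos 3 ('i') with pos 4 ('m'): MISMATCH
Result: not a palindrome

0


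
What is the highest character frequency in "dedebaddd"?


Input: dedebaddd
Character counts:
  'a': 1
  'b': 1
  'd': 5
  'e': 2
Maximum frequency: 5

5


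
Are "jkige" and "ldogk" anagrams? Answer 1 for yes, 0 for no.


Strings: "jkige", "ldogk"
Sorted first:  egijk
Sorted second: dgklo
Differ at position 0: 'e' vs 'd' => not anagrams

0


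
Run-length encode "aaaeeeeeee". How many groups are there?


Input: aaaeeeeeee
Scanning for consecutive runs:
  Group 1: 'a' x 3 (positions 0-2)
  Group 2: 'e' x 7 (positions 3-9)
Total groups: 2

2


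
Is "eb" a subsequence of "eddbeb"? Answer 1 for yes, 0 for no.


Check if "eb" is a subsequence of "eddbeb"
Greedy scan:
  Position 0 ('e'): matches sub[0] = 'e'
  Position 1 ('d'): no match needed
  Position 2 ('d'): no match needed
  Position 3 ('b'): matches sub[1] = 'b'
  Position 4 ('e'): no match needed
  Position 5 ('b'): no match needed
All 2 characters matched => is a subsequence

1


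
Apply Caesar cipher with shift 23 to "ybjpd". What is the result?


Caesar cipher: shift "ybjpd" by 23
  'y' (pos 24) + 23 = pos 21 = 'v'
  'b' (pos 1) + 23 = pos 24 = 'y'
  'j' (pos 9) + 23 = pos 6 = 'g'
  'p' (pos 15) + 23 = pos 12 = 'm'
  'd' (pos 3) + 23 = pos 0 = 'a'
Result: vygma

vygma


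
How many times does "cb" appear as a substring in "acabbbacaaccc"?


Searching for "cb" in "acabbbacaaccc"
Scanning each position:
  Position 0: "ac" => no
  Position 1: "ca" => no
  Position 2: "ab" => no
  Position 3: "bb" => no
  Position 4: "bb" => no
  Position 5: "ba" => no
  Position 6: "ac" => no
  Position 7: "ca" => no
  Position 8: "aa" => no
  Position 9: "ac" => no
  Position 10: "cc" => no
  Position 11: "cc" => no
Total occurrences: 0

0


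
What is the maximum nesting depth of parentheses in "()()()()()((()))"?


Input: "()()()()()((()))"
Tracking depth:
  Position 0 '(': depth becomes 1
  Position 1 ')': depth becomes 0
  Position 2 '(': depth becomes 1
  Position 3 ')': depth becomes 0
  Position 4 '(': depth becomes 1
  Position 5 ')': depth becomes 0
  Position 6 '(': depth becomes 1
  Position 7 ')': depth becomes 0
  Position 8 '(': depth becomes 1
  Position 9 ')': depth becomes 0
  Position 10 '(': depth becomes 1
  Position 11 '(': depth becomes 2
  Position 12 '(': depth becomes 3
  Position 13 ')': depth becomes 2
  Position 14 ')': depth becomes 1
  Position 15 ')': depth becomes 0
Maximum depth reached: 3

3


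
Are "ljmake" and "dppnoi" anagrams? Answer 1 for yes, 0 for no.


Strings: "ljmake", "dppnoi"
Sorted first:  aejklm
Sorted second: dinopp
Differ at position 0: 'a' vs 'd' => not anagrams

0


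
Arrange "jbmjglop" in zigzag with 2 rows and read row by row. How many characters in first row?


Zigzag "jbmjglop" into 2 rows:
Placing characters:
  'j' => row 0
  'b' => row 1
  'm' => row 0
  'j' => row 1
  'g' => row 0
  'l' => row 1
  'o' => row 0
  'p' => row 1
Rows:
  Row 0: "jmgo"
  Row 1: "bjlp"
First row length: 4

4


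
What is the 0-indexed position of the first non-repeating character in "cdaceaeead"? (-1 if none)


Input: cdaceaeead
Character frequencies:
  'a': 3
  'c': 2
  'd': 2
  'e': 3
Scanning left to right for freq == 1:
  Position 0 ('c'): freq=2, skip
  Position 1 ('d'): freq=2, skip
  Position 2 ('a'): freq=3, skip
  Position 3 ('c'): freq=2, skip
  Position 4 ('e'): freq=3, skip
  Position 5 ('a'): freq=3, skip
  Position 6 ('e'): freq=3, skip
  Position 7 ('e'): freq=3, skip
  Position 8 ('a'): freq=3, skip
  Position 9 ('d'): freq=2, skip
  No unique character found => answer = -1

-1


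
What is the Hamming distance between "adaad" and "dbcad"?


Comparing "adaad" and "dbcad" position by position:
  Position 0: 'a' vs 'd' => differ
  Position 1: 'd' vs 'b' => differ
  Position 2: 'a' vs 'c' => differ
  Position 3: 'a' vs 'a' => same
  Position 4: 'd' vs 'd' => same
Total differences (Hamming distance): 3

3


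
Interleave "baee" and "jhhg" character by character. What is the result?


Interleaving "baee" and "jhhg":
  Position 0: 'b' from first, 'j' from second => "bj"
  Position 1: 'a' from first, 'h' from second => "ah"
  Position 2: 'e' from first, 'h' from second => "eh"
  Position 3: 'e' from first, 'g' from second => "eg"
Result: bjaheheg

bjaheheg


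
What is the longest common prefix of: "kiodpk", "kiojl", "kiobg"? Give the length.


Words: kiodpk, kiojl, kiobg
  Position 0: all 'k' => match
  Position 1: all 'i' => match
  Position 2: all 'o' => match
  Position 3: ('d', 'j', 'b') => mismatch, stop
LCP = "kio" (length 3)

3


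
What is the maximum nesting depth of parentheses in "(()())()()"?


Input: "(()())()()"
Tracking depth:
  Position 0 '(': depth becomes 1
  Position 1 '(': depth becomes 2
  Position 2 ')': depth becomes 1
  Position 3 '(': depth becomes 2
  Position 4 ')': depth becomes 1
  Position 5 ')': depth becomes 0
  Position 6 '(': depth becomes 1
  Position 7 ')': depth becomes 0
  Position 8 '(': depth becomes 1
  Position 9 ')': depth becomes 0
Maximum depth reached: 2

2


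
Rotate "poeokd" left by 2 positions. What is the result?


Input: "poeokd", rotate left by 2
First 2 characters: "po"
Remaining characters: "eokd"
Concatenate remaining + first: "eokd" + "po" = "eokdpo"

eokdpo


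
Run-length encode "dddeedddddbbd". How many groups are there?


Input: dddeedddddbbd
Scanning for consecutive runs:
  Group 1: 'd' x 3 (positions 0-2)
  Group 2: 'e' x 2 (positions 3-4)
  Group 3: 'd' x 5 (positions 5-9)
  Group 4: 'b' x 2 (positions 10-11)
  Group 5: 'd' x 1 (positions 12-12)
Total groups: 5

5


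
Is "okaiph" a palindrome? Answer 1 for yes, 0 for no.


Input: okaiph
Reversed: hpiako
  Compare pos 0 ('o') with pos 5 ('h'): MISMATCH
  Compare pos 1 ('k') with pos 4 ('p'): MISMATCH
  Compare pos 2 ('a') with pos 3 ('i'): MISMATCH
Result: not a palindrome

0
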